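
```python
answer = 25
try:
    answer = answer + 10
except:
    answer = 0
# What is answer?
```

Step-by-step execution trace:
1. answer starts at 25.
2. try: `answer = answer + 10` → answer = 35. No exception raised.
3. `except` is skipped.
Result: 35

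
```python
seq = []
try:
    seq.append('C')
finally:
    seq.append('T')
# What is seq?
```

Step-by-step execution trace:
1. try: `seq.append('C')` → seq = ['C'].
2. The try body completes without raising.
3. finally always runs: `seq.append('T')` → seq = ['C', 'T'].
Result: ['C', 'T']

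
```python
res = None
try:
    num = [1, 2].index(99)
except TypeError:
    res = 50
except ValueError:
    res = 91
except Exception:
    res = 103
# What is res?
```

Step-by-step execution trace:
1. `num = [1, 2].index(99)` raises ValueError.
2. `except TypeError` does not match ValueError; skipped.
3. `except ValueError` matches → res = 91.
4. Remaining except clauses are skipped.
Result: 91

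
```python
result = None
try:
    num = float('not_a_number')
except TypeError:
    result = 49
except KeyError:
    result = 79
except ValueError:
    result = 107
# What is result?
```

Step-by-step execution trace:
1. `num = float('not_a_number')` raises ValueError.
2. `except TypeError` does not match ValueError; skipped.
3. `except KeyError` does not match ValueError; skipped.
4. `except ValueError` matches → result = 107.
Result: 107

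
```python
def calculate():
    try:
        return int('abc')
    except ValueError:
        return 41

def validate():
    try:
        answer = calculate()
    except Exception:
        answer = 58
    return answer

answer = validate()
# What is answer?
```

Step-by-step execution trace:
1. `validate()` calls `calculate()`.
2. In calculate: `int('abc')` raises ValueError; `except ValueError` catches it → returns 41.
3. In validate: `answer = calculate()` → answer = 41. No exception reaches validate.
4. `except Exception` is skipped; validate returns 41.
5. answer = 41.
Result: 41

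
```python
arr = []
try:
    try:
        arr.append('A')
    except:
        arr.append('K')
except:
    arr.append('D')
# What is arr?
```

Step-by-step execution trace:
1. Inner try: `arr.append('A')` → arr = ['A']. No exception raised.
2. Inner `except` is skipped.
3. Inner try completes normally; outer `except` is skipped.
Result: ['A']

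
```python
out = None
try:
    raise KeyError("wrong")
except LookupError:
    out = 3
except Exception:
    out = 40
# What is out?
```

Step-by-step execution trace:
1. `raise KeyError(...)` raises KeyError.
2. `except LookupError` matches (KeyError is a subclass of LookupError) → out = 3.
3. `except Exception` is not reached.
Result: 3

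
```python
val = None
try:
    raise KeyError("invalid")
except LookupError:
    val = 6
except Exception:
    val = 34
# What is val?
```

Step-by-step execution trace:
1. `raise KeyError(...)` raises KeyError.
2. `except LookupError` matches (KeyError is a subclass of LookupError) → val = 6.
3. `except Exception` is not reached.
Result: 6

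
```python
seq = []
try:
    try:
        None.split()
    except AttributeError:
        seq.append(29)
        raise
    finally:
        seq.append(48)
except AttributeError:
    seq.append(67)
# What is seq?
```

Step-by-step execution trace:
1. Inner try: `None.split()` raises AttributeError.
2. Inner `except AttributeError` matches → `seq.append(29)` → seq = [29].
3. bare `raise` re-raises AttributeError.
4. Inner `finally` runs during unwinding: `seq.append(48)` → seq = [29, 48].
5. Outer `except AttributeError` matches → `seq.append(67)` → seq = [29, 48, 67].
Result: [29, 48, 67]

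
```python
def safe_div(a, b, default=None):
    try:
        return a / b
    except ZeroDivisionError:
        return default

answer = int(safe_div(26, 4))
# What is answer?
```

Step-by-step execution trace:
1. `safe_div(26, 4)` enters try: `return 26 / 4` → returns 6.5. No exception raised.
2. `except ZeroDivisionError` is skipped.
3. `int(6.5)` → 6 → answer = 6.
Result: 6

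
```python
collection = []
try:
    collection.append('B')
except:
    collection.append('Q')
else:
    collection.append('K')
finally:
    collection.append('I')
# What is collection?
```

Step-by-step execution trace:
1. try: `collection.append('B')` → collection = ['B']. No exception raised.
2. `except` is skipped.
3. `else` runs: `collection.append('K')` → collection = ['B', 'K'].
4. `finally` always runs: `collection.append('I')` → collection = ['B', 'K', 'I'].
Result: ['B', 'K', 'I']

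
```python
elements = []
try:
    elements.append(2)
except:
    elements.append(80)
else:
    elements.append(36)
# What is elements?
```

Step-by-step execution trace:
1. try: `elements.append(2)` → elements = [2]. No exception raised.
2. `except` is skipped.
3. `else` runs (try completed without exception): `elements.append(36)` → elements = [2, 36].
Result: [2, 36]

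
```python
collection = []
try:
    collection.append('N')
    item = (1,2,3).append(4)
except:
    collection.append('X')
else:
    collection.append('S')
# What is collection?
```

Step-by-step execution trace:
1. try: `collection.append('N')` → collection = ['N'].
2. `item = (1,2,3).append(4)` raises AttributeError.
3. bare `except` matches → `collection.append('X')` → collection = ['N', 'X'].
4. `else` is skipped (an exception was raised).
Result: ['N', 'X']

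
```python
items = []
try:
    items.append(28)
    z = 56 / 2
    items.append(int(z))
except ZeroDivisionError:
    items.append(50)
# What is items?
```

Step-by-step execution trace:
1. try: `items.append(28)` → items = [28].
2. `z = 56 / 2` → z = 28.0. No exception raised.
3. `items.append(int(z))` → items = [28, 28].
4. `except ZeroDivisionError` is skipped (no exception was raised).
Result: [28, 28]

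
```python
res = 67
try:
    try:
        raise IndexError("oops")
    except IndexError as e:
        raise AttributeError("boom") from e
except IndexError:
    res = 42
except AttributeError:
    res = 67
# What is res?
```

Step-by-step execution trace:
1. Inner try raises IndexError; inner `except IndexError as e` catches it.
2. `raise AttributeError(...) from e` raises AttributeError (IndexError is attached as __cause__, but only AttributeError is active).
3. Outer `except IndexError` does not match AttributeError; skipped.
4. Outer `except AttributeError` matches → res = 67.
Result: 67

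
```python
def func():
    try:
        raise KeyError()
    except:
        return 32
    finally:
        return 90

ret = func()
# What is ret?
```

Step-by-step execution trace:
1. `func()` enters try: `raise KeyError()` raises KeyError.
2. bare `except` matches → `return 32` sets pending return value 32.
3. Before returning, `finally: return 90` runs and overrides the pending return.
4. func() returns 90 → ret = 90.
Result: 90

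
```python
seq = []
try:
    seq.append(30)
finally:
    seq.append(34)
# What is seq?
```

Step-by-step execution trace:
1. try: `seq.append(30)` → seq = [30].
2. The try body completes without raising.
3. finally always runs: `seq.append(34)` → seq = [30, 34].
Result: [30, 34]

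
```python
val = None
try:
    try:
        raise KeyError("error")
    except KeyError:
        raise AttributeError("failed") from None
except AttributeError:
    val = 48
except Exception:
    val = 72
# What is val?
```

Step-by-step execution trace:
1. Inner try raises KeyError; inner `except KeyError` catches it.
2. `raise AttributeError(...) from None` raises AttributeError (from None suppresses __context__, but the active exception is still AttributeError).
3. Outer `except AttributeError` matches → val = 48.
4. `except Exception` is not reached.
Result: 48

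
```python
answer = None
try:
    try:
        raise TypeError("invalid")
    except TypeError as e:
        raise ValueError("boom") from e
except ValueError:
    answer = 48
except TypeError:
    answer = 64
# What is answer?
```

Step-by-step execution trace:
1. Inner try raises TypeError; inner `except TypeError as e` catches it.
2. `raise ValueError(...) from e` raises ValueError (TypeError is attached as __cause__, but only ValueError is active).
3. Outer `except ValueError` matches → answer = 48.
4. `except TypeError` is not reached.
Result: 48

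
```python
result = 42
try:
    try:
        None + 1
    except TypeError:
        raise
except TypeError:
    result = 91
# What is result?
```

Step-by-step execution trace:
1. Inner try: `None + 1` raises TypeError.
2. Inner `except TypeError` matches; bare `raise` re-raises the same TypeError.
3. Outer `except TypeError` matches → result = 91.
Result: 91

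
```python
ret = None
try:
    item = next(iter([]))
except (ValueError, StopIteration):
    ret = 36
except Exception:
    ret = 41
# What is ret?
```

Step-by-step execution trace:
1. `item = next(iter([]))` raises StopIteration.
2. `except (ValueError, StopIteration)` matches (StopIteration is in the tuple) → ret = 36.
3. `except Exception` is not reached.
Result: 36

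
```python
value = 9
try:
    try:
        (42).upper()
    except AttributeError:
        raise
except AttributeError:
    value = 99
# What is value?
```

Step-by-step execution trace:
1. Inner try: `(42).upper()` raises AttributeError.
2. Inner `except AttributeError` matches; bare `raise` re-raises the same AttributeError.
3. Outer `except AttributeError` matches → value = 99.
Result: 99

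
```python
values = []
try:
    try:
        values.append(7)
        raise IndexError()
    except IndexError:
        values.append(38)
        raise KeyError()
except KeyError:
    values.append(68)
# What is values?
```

Step-by-step execution trace:
1. Inner try: `values.append(7)` → values = [7].
2. `raise IndexError()` raises IndexError.
3. Inner `except IndexError` matches → `values.append(38)` → values = [7, 38].
4. `raise KeyError()` raises KeyError; propagates to outer try.
5. Outer `except KeyError` matches → `values.append(68)` → values = [7, 38, 68].
Result: [7, 38, 68]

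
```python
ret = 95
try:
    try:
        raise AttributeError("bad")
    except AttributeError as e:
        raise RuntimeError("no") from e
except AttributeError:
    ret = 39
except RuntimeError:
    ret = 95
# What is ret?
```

Step-by-step execution trace:
1. Inner try raises AttributeError; inner `except AttributeError as e` catches it.
2. `raise RuntimeError(...) from e` raises RuntimeError (AttributeError is attached as __cause__, but only RuntimeError is active).
3. Outer `except AttributeError` does not match RuntimeError; skipped.
4. Outer `except RuntimeError` matches → ret = 95.
Result: 95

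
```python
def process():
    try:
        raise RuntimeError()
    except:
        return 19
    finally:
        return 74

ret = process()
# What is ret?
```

Step-by-step execution trace:
1. `process()` enters try: `raise RuntimeError()` raises RuntimeError.
2. bare `except` matches → `return 19` sets pending return value 19.
3. Before returning, `finally: return 74` runs and overrides the pending return.
4. process() returns 74 → ret = 74.
Result: 74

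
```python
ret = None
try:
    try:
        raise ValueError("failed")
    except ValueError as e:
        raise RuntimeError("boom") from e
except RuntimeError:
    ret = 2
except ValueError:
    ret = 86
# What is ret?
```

Step-by-step execution trace:
1. Inner try raises ValueError; inner `except ValueError as e` catches it.
2. `raise RuntimeError(...) from e` raises RuntimeError (ValueError is attached as __cause__, but only RuntimeError is active).
3. Outer `except RuntimeError` matches → ret = 2.
4. `except ValueError` is not reached.
Result: 2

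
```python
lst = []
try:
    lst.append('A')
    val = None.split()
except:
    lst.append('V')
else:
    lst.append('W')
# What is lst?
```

Step-by-step execution trace:
1. try: `lst.append('A')` → lst = ['A'].
2. `val = None.split()` raises AttributeError.
3. bare `except` matches → `lst.append('V')` → lst = ['A', 'V'].
4. `else` is skipped (an exception was raised).
Result: ['A', 'V']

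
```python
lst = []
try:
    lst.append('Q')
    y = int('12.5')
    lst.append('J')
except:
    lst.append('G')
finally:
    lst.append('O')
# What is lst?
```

Step-by-step execution trace:
1. try: `lst.append('Q')` → lst = ['Q'].
2. `y = int('12.5')` raises ValueError; `lst.append('J')` is not reached.
3. bare `except` matches → `lst.append('G')` → lst = ['Q', 'G'].
4. finally always runs: `lst.append('O')` → lst = ['Q', 'G', 'O'].
Result: ['Q', 'G', 'O']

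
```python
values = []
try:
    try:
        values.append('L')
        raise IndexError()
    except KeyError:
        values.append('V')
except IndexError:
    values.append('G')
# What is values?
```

Step-by-step execution trace:
1. Inner try: `values.append('L')` → values = ['L'].
2. `raise IndexError()` raises IndexError.
3. Inner `except KeyError` does not match IndexError; exception propagates to outer try.
4. Outer `except IndexError` matches → `values.append('G')` → values = ['L', 'G'].
Result: ['L', 'G']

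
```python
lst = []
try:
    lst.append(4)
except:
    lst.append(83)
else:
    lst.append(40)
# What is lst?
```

Step-by-step execution trace:
1. try: `lst.append(4)` → lst = [4]. No exception raised.
2. `except` is skipped.
3. `else` runs (try completed without exception): `lst.append(40)` → lst = [4, 40].
Result: [4, 40]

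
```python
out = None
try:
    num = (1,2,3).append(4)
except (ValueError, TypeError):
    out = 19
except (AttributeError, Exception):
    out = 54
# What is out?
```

Step-by-step execution trace:
1. `num = (1,2,3).append(4)` raises AttributeError.
2. `except (ValueError, TypeError)` does not match AttributeError; skipped.
3. `except (AttributeError, Exception)` matches (AttributeError is in the tuple) → out = 54.
Result: 54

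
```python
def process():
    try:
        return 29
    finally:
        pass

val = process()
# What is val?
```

Step-by-step execution trace:
1. `process()` enters try: `return 29` sets pending return value 29.
2. Before returning, `finally: pass` runs (no effect).
3. process() returns 29 → val = 29.
Result: 29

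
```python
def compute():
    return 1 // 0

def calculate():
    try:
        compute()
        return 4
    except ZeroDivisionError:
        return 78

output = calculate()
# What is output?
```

Step-by-step execution trace:
1. `calculate()` calls `compute()`.
2. `compute()` evaluates `1 // 0`, which raises ZeroDivisionError; it propagates to the caller.
3. `return 4` is not reached.
4. `except ZeroDivisionError` in calculate matches → returns 78.
5. output = 78.
Result: 78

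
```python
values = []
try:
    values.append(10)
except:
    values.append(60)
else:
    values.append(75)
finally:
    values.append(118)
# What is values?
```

Step-by-step execution trace:
1. try: `values.append(10)` → values = [10]. No exception raised.
2. `except` is skipped.
3. `else` runs: `values.append(75)` → values = [10, 75].
4. `finally` always runs: `values.append(118)` → values = [10, 75, 118].
Result: [10, 75, 118]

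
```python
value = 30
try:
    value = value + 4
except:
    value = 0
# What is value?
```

Step-by-step execution trace:
1. value starts at 30.
2. try: `value = value + 4` → value = 34. No exception raised.
3. `except` is skipped.
Result: 34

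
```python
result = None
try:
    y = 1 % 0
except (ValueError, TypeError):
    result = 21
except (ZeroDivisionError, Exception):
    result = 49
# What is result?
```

Step-by-step execution trace:
1. `y = 1 % 0` raises ZeroDivisionError.
2. `except (ValueError, TypeError)` does not match ZeroDivisionError; skipped.
3. `except (ZeroDivisionError, Exception)` matches (ZeroDivisionError is in the tuple) → result = 49.
Result: 49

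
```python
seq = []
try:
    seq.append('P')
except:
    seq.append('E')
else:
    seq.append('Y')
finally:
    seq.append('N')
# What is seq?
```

Step-by-step execution trace:
1. try: `seq.append('P')` → seq = ['P']. No exception raised.
2. `except` is skipped.
3. `else` runs: `seq.append('Y')` → seq = ['P', 'Y'].
4. `finally` always runs: `seq.append('N')` → seq = ['P', 'Y', 'N'].
Result: ['P', 'Y', 'N']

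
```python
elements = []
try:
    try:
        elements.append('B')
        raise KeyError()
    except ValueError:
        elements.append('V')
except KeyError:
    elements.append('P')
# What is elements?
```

Step-by-step execution trace:
1. Inner try: `elements.append('B')` → elements = ['B'].
2. `raise KeyError()` raises KeyError.
3. Inner `except ValueError` does not match KeyError; exception propagates to outer try.
4. Outer `except KeyError` matches → `elements.append('P')` → elements = ['B', 'P'].
Result: ['B', 'P']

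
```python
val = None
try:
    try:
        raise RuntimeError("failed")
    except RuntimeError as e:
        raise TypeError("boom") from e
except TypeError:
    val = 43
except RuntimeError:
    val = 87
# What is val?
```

Step-by-step execution trace:
1. Inner try raises RuntimeError; inner `except RuntimeError as e` catches it.
2. `raise TypeError(...) from e` raises TypeError (RuntimeError is attached as __cause__, but only TypeError is active).
3. Outer `except TypeError` matches → val = 43.
4. `except RuntimeError` is not reached.
Result: 43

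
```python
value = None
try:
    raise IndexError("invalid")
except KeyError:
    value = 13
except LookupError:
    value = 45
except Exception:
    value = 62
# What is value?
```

Step-by-step execution trace:
1. `raise IndexError(...)` raises IndexError.
2. `except KeyError` does not match (IndexError is not a subclass of KeyError); skipped.
3. `except LookupError` matches (IndexError is a subclass of LookupError) → value = 45.
4. `except Exception` is not reached.
Result: 45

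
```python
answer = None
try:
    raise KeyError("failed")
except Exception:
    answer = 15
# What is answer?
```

Step-by-step execution trace:
1. `raise KeyError(...)` raises KeyError.
2. `except Exception` matches (KeyError is a subclass of Exception) → answer = 15.
Result: 15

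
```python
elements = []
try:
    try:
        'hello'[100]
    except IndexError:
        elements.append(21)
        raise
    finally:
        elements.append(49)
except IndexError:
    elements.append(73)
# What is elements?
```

Step-by-step execution trace:
1. Inner try: `'hello'[100]` raises IndexError.
2. Inner `except IndexError` matches → `elements.append(21)` → elements = [21].
3. bare `raise` re-raises IndexError.
4. Inner `finally` runs during unwinding: `elements.append(49)` → elements = [21, 49].
5. Outer `except IndexError` matches → `elements.append(73)` → elements = [21, 49, 73].
Result: [21, 49, 73]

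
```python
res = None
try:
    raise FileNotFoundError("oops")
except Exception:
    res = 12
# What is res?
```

Step-by-step execution trace:
1. `raise FileNotFoundError(...)` raises FileNotFoundError.
2. `except Exception` matches (FileNotFoundError is a subclass of Exception) → res = 12.
Result: 12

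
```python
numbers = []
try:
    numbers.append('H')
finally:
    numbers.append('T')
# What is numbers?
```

Step-by-step execution trace:
1. try: `numbers.append('H')` → numbers = ['H'].
2. The try body completes without raising.
3. finally always runs: `numbers.append('T')` → numbers = ['H', 'T'].
Result: ['H', 'T']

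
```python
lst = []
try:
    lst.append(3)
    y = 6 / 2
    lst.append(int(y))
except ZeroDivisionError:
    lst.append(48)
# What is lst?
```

Step-by-step execution trace:
1. try: `lst.append(3)` → lst = [3].
2. `y = 6 / 2` → y = 3.0. No exception raised.
3. `lst.append(int(y))` → lst = [3, 3].
4. `except ZeroDivisionError` is skipped (no exception was raised).
Result: [3, 3]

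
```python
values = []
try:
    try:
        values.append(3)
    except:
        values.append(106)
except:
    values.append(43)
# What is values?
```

Step-by-step execution trace:
1. Inner try: `values.append(3)` → values = [3]. No exception raised.
2. Inner `except` is skipped.
3. Inner try completes normally; outer `except` is skipped.
Result: [3]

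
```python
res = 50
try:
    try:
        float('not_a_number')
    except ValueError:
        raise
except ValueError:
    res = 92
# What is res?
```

Step-by-step execution trace:
1. Inner try: `float('not_a_number')` raises ValueError.
2. Inner `except ValueError` matches; bare `raise` re-raises the same ValueError.
3. Outer `except ValueError` matches → res = 92.
Result: 92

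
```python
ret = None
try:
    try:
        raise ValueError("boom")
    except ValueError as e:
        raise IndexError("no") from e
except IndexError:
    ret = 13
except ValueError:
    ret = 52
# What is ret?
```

Step-by-step execution trace:
1. Inner try raises ValueError; inner `except ValueError as e` catches it.
2. `raise IndexError(...) from e` raises IndexError (ValueError is attached as __cause__, but only IndexError is active).
3. Outer `except IndexError` matches → ret = 13.
4. `except ValueError` is not reached.
Result: 13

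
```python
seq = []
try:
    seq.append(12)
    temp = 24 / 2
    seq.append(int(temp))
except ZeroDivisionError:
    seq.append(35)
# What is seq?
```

Step-by-step execution trace:
1. try: `seq.append(12)` → seq = [12].
2. `temp = 24 / 2` → temp = 12.0. No exception raised.
3. `seq.append(int(temp))` → seq = [12, 12].
4. `except ZeroDivisionError` is skipped (no exception was raised).
Result: [12, 12]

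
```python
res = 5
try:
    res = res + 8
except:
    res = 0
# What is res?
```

Step-by-step execution trace:
1. res starts at 5.
2. try: `res = res + 8` → res = 13. No exception raised.
3. `except` is skipped.
Result: 13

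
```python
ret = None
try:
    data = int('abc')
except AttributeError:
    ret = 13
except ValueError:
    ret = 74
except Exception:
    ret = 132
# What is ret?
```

Step-by-step execution trace:
1. `data = int('abc')` raises ValueError.
2. `except AttributeError` does not match ValueError; skipped.
3. `except ValueError` matches → ret = 74.
4. Remaining except clauses are skipped.
Result: 74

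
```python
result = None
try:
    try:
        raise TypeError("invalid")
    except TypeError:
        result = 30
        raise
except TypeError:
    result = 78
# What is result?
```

Step-by-step execution trace:
1. Inner try: `raise TypeError("invalid")` raises TypeError.
2. Inner `except TypeError` matches → result = 30.
3. bare `raise` re-raises the same TypeError.
4. Outer `except TypeError` matches → result = 78.
Result: 78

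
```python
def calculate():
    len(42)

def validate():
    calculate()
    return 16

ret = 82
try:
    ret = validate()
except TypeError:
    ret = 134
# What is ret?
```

Step-by-step execution trace:
1. ret starts at 82.
2. try: `validate()` calls `calculate()`.
3. `calculate()` evaluates `len(42)`, which raises TypeError; it propagates through validate (uncaught).
4. `return 16` in validate is not reached; the assignment to ret does not complete.
5. `except TypeError` matches → ret = 134.
Result: 134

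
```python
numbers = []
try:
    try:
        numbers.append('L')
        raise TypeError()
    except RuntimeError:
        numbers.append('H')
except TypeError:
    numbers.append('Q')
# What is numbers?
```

Step-by-step execution trace:
1. Inner try: `numbers.append('L')` → numbers = ['L'].
2. `raise TypeError()` raises TypeError.
3. Inner `except RuntimeError` does not match TypeError; exception propagates to outer try.
4. Outer `except TypeError` matches → `numbers.append('Q')` → numbers = ['L', 'Q'].
Result: ['L', 'Q']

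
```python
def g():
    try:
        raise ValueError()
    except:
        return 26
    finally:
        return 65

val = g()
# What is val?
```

Step-by-step execution trace:
1. `g()` enters try: `raise ValueError()` raises ValueError.
2. bare `except` matches → `return 26` sets pending return value 26.
3. Before returning, `finally: return 65` runs and overrides the pending return.
4. g() returns 65 → val = 65.
Result: 65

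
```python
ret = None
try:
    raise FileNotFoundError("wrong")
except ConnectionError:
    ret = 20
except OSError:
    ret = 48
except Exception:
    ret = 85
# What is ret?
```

Step-by-step execution trace:
1. `raise FileNotFoundError(...)` raises FileNotFoundError.
2. `except ConnectionError` does not match (FileNotFoundError is not a subclass of ConnectionError); skipped.
3. `except OSError` matches (FileNotFoundError is a subclass of OSError) → ret = 48.
4. `except Exception` is not reached.
Result: 48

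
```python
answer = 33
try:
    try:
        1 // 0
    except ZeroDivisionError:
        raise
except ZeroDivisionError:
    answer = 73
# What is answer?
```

Step-by-step execution trace:
1. Inner try: `1 // 0` raises ZeroDivisionError.
2. Inner `except ZeroDivisionError` matches; bare `raise` re-raises the same ZeroDivisionError.
3. Outer `except ZeroDivisionError` matches → answer = 73.
Result: 73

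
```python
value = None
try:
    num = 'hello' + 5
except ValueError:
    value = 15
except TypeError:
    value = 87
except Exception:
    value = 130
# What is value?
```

Step-by-step execution trace:
1. `num = 'hello' + 5` raises TypeError.
2. `except ValueError` does not match TypeError; skipped.
3. `except TypeError` matches → value = 87.
4. Remaining except clauses are skipped.
Result: 87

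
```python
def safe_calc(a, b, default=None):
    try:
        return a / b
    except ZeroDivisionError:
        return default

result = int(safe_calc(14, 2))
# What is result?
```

Step-by-step execution trace:
1. `safe_calc(14, 2)` enters try: `return 14 / 2` → returns 7.0. No exception raised.
2. `except ZeroDivisionError` is skipped.
3. `int(7.0)` → 7 → result = 7.
Result: 7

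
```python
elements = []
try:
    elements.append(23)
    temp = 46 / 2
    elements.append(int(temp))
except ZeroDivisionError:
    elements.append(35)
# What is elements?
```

Step-by-step execution trace:
1. try: `elements.append(23)` → elements = [23].
2. `temp = 46 / 2` → temp = 23.0. No exception raised.
3. `elements.append(int(temp))` → elements = [23, 23].
4. `except ZeroDivisionError` is skipped (no exception was raised).
Result: [23, 23]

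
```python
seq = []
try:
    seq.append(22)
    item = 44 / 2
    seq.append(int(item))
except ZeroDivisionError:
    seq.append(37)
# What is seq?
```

Step-by-step execution trace:
1. try: `seq.append(22)` → seq = [22].
2. `item = 44 / 2` → item = 22.0. No exception raised.
3. `seq.append(int(item))` → seq = [22, 22].
4. `except ZeroDivisionError` is skipped (no exception was raised).
Result: [22, 22]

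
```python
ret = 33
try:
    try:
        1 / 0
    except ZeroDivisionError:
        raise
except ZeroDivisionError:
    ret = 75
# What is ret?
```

Step-by-step execution trace:
1. Inner try: `1 / 0` raises ZeroDivisionError.
2. Inner `except ZeroDivisionError` matches; bare `raise` re-raises the same ZeroDivisionError.
3. Outer `except ZeroDivisionError` matches → ret = 75.
Result: 75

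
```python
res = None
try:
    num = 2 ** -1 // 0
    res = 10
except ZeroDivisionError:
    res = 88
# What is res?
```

Step-by-step execution trace:
1. `num = 2 ** -1 // 0` raises ZeroDivisionError.
2. `res = 10` is not reached.
3. `except ZeroDivisionError` matches → res = 88.
Result: 88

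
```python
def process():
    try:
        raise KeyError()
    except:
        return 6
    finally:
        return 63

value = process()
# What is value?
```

Step-by-step execution trace:
1. `process()` enters try: `raise KeyError()` raises KeyError.
2. bare `except` matches → `return 6` sets pending return value 6.
3. Before returning, `finally: return 63` runs and overrides the pending return.
4. process() returns 63 → value = 63.
Result: 63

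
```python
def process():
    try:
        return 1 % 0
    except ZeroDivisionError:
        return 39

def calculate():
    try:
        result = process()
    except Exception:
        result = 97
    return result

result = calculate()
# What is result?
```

Step-by-step execution trace:
1. `calculate()` calls `process()`.
2. In process: `1 % 0` raises ZeroDivisionError; `except ZeroDivisionError` catches it → returns 39.
3. In calculate: `result = process()` → result = 39. No exception reaches calculate.
4. `except Exception` is skipped; calculate returns 39.
5. result = 39.
Result: 39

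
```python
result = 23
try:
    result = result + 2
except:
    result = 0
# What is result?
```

Step-by-step execution trace:
1. result starts at 23.
2. try: `result = result + 2` → result = 25. No exception raised.
3. `except` is skipped.
Result: 25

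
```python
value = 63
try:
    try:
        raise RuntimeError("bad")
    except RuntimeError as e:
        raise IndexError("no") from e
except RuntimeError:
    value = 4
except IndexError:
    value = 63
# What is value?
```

Step-by-step execution trace:
1. Inner try raises RuntimeError; inner `except RuntimeError as e` catches it.
2. `raise IndexError(...) from e` raises IndexError (RuntimeError is attached as __cause__, but only IndexError is active).
3. Outer `except RuntimeError` does not match IndexError; skipped.
4. Outer `except IndexError` matches → value = 63.
Result: 63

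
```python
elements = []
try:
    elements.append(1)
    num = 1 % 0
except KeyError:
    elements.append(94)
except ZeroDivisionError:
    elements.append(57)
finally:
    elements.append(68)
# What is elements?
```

Step-by-step execution trace:
1. try: `elements.append(1)` → elements = [1].
2. `num = 1 % 0` raises ZeroDivisionError.
3. `except KeyError` does not match ZeroDivisionError; skipped.
4. `except ZeroDivisionError` matches → `elements.append(57)` → elements = [1, 57].
5. finally always runs: `elements.append(68)` → elements = [1, 57, 68].
Result: [1, 57, 68]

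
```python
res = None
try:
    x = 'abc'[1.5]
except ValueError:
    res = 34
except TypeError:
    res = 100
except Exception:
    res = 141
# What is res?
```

Step-by-step execution trace:
1. `x = 'abc'[1.5]` raises TypeError.
2. `except ValueError` does not match TypeError; skipped.
3. `except TypeError` matches → res = 100.
4. Remaining except clauses are skipped.
Result: 100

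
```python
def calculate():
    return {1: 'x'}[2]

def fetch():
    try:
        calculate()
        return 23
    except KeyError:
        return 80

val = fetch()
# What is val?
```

Step-by-step execution trace:
1. `fetch()` calls `calculate()`.
2. `calculate()` evaluates `{1: 'x'}[2]`, which raises KeyError; it propagates to the caller.
3. `return 23` is not reached.
4. `except KeyError` in fetch matches → returns 80.
5. val = 80.
Result: 80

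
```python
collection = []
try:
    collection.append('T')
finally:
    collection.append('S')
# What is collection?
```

Step-by-step execution trace:
1. try: `collection.append('T')` → collection = ['T'].
2. The try body completes without raising.
3. finally always runs: `collection.append('S')` → collection = ['T', 'S'].
Result: ['T', 'S']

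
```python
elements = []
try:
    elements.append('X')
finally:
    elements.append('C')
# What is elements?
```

Step-by-step execution trace:
1. try: `elements.append('X')` → elements = ['X'].
2. The try body completes without raising.
3. finally always runs: `elements.append('C')` → elements = ['X', 'C'].
Result: ['X', 'C']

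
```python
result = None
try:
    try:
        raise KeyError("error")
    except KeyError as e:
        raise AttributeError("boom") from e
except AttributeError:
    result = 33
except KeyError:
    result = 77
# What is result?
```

Step-by-step execution trace:
1. Inner try raises KeyError; inner `except KeyError as e` catches it.
2. `raise AttributeError(...) from e` raises AttributeError (KeyError is attached as __cause__, but only AttributeError is active).
3. Outer `except AttributeError` matches → result = 33.
4. `except KeyError` is not reached.
Result: 33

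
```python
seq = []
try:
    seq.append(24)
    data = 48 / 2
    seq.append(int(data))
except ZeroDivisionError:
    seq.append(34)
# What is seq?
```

Step-by-step execution trace:
1. try: `seq.append(24)` → seq = [24].
2. `data = 48 / 2` → data = 24.0. No exception raised.
3. `seq.append(int(data))` → seq = [24, 24].
4. `except ZeroDivisionError` is skipped (no exception was raised).
Result: [24, 24]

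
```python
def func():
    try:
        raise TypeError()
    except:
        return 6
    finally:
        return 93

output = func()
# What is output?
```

Step-by-step execution trace:
1. `func()` enters try: `raise TypeError()` raises TypeError.
2. bare `except` matches → `return 6` sets pending return value 6.
3. Before returning, `finally: return 93` runs and overrides the pending return.
4. func() returns 93 → output = 93.
Result: 93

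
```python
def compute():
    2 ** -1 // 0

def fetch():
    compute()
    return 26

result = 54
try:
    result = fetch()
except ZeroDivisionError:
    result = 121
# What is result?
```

Step-by-step execution trace:
1. result starts at 54.
2. try: `fetch()` calls `compute()`.
3. `compute()` evaluates `2 ** -1 // 0`, which raises ZeroDivisionError; it propagates through fetch (uncaught).
4. `return 26` in fetch is not reached; the assignment to result does not complete.
5. `except ZeroDivisionError` matches → result = 121.
Result: 121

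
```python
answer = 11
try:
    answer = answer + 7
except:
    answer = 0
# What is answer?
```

Step-by-step execution trace:
1. answer starts at 11.
2. try: `answer = answer + 7` → answer = 18. No exception raised.
3. `except` is skipped.
Result: 18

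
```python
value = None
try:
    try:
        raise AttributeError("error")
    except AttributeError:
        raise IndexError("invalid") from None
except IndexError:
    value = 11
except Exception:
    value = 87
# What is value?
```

Step-by-step execution trace:
1. Inner try raises AttributeError; inner `except AttributeError` catches it.
2. `raise IndexError(...) from None` raises IndexError (from None suppresses __context__, but the active exception is still IndexError).
3. Outer `except IndexError` matches → value = 11.
4. `except Exception` is not reached.
Result: 11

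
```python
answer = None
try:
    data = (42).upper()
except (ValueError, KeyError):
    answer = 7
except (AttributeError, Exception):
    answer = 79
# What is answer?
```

Step-by-step execution trace:
1. `data = (42).upper()` raises AttributeError.
2. `except (ValueError, KeyError)` does not match AttributeError; skipped.
3. `except (AttributeError, Exception)` matches (AttributeError is in the tuple) → answer = 79.
Result: 79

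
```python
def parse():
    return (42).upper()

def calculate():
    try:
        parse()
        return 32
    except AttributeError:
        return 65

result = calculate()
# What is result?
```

Step-by-step execution trace:
1. `calculate()` calls `parse()`.
2. `parse()` evaluates `(42).upper()`, which raises AttributeError; it propagates to the caller.
3. `return 32` is not reached.
4. `except AttributeError` in calculate matches → returns 65.
5. result = 65.
Result: 65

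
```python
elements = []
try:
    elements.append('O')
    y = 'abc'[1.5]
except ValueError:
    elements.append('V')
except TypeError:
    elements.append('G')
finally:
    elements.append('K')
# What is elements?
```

Step-by-step execution trace:
1. try: `elements.append('O')` → elements = ['O'].
2. `y = 'abc'[1.5]` raises TypeError.
3. `except ValueError` does not match TypeError; skipped.
4. `except TypeError` matches → `elements.append('G')` → elements = ['O', 'G'].
5. finally always runs: `elements.append('K')` → elements = ['O', 'G', 'K'].
Result: ['O', 'G', 'K']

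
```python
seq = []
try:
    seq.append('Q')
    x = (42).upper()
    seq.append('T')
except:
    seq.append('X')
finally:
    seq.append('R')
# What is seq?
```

Step-by-step execution trace:
1. try: `seq.append('Q')` → seq = ['Q'].
2. `x = (42).upper()` raises AttributeError; `seq.append('T')` is not reached.
3. bare `except` matches → `seq.append('X')` → seq = ['Q', 'X'].
4. finally always runs: `seq.append('R')` → seq = ['Q', 'X', 'R'].
Result: ['Q', 'X', 'R']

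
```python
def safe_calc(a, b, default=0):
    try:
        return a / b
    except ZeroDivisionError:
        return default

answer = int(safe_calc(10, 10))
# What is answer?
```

Step-by-step execution trace:
1. `safe_calc(10, 10)` enters try: `return 10 / 10` → returns 1.0. No exception raised.
2. `except ZeroDivisionError` is skipped.
3. `int(1.0)` → 1 → answer = 1.
Result: 1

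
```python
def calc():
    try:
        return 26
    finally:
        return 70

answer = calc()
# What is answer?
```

Step-by-step execution trace:
1. `calc()` enters try: `return 26` sets pending return value 26.
2. Before returning, `finally: return 70` runs and overrides the pending return.
3. calc() returns 70 → answer = 70.
Result: 70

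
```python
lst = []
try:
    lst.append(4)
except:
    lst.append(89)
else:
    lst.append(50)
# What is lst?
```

Step-by-step execution trace:
1. try: `lst.append(4)` → lst = [4]. No exception raised.
2. `except` is skipped.
3. `else` runs (try completed without exception): `lst.append(50)` → lst = [4, 50].
Result: [4, 50]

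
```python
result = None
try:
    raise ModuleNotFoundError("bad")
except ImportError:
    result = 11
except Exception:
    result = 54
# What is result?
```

Step-by-step execution trace:
1. `raise ModuleNotFoundError(...)` raises ModuleNotFoundError.
2. `except ImportError` matches (ModuleNotFoundError is a subclass of ImportError) → result = 11.
3. `except Exception` is not reached.
Result: 11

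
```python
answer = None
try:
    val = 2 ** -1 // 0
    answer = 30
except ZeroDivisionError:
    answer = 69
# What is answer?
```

Step-by-step execution trace:
1. `val = 2 ** -1 // 0` raises ZeroDivisionError.
2. `answer = 30` is not reached.
3. `except ZeroDivisionError` matches → answer = 69.
Result: 69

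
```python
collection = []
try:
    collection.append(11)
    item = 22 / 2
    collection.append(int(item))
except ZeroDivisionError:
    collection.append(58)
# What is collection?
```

Step-by-step execution trace:
1. try: `collection.append(11)` → collection = [11].
2. `item = 22 / 2` → item = 11.0. No exception raised.
3. `collection.append(int(item))` → collection = [11, 11].
4. `except ZeroDivisionError` is skipped (no exception was raised).
Result: [11, 11]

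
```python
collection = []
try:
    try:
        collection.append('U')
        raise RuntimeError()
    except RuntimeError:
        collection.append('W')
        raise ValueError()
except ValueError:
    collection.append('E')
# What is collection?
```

Step-by-step execution trace:
1. Inner try: `collection.append('U')` → collection = ['U'].
2. `raise RuntimeError()` raises RuntimeError.
3. Inner `except RuntimeError` matches → `collection.append('W')` → collection = ['U', 'W'].
4. `raise ValueError()` raises ValueError; propagates to outer try.
5. Outer `except ValueError` matches → `collection.append('E')` → collection = ['U', 'W', 'E'].
Result: ['U', 'W', 'E']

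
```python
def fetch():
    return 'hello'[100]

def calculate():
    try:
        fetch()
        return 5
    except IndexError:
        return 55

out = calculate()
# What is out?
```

Step-by-step execution trace:
1. `calculate()` calls `fetch()`.
2. `fetch()` evaluates `'hello'[100]`, which raises IndexError; it propagates to the caller.
3. `return 5` is not reached.
4. `except IndexError` in calculate matches → returns 55.
5. out = 55.
Result: 55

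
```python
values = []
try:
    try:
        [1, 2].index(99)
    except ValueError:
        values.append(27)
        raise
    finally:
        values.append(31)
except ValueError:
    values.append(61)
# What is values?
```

Step-by-step execution trace:
1. Inner try: `[1, 2].index(99)` raises ValueError.
2. Inner `except ValueError` matches → `values.append(27)` → values = [27].
3. bare `raise` re-raises ValueError.
4. Inner `finally` runs during unwinding: `values.append(31)` → values = [27, 31].
5. Outer `except ValueError` matches → `values.append(61)` → values = [27, 31, 61].
Result: [27, 31, 61]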